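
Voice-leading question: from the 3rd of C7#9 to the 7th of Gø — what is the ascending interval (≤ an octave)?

minor second

The 3rd of C7#9 is E; the 7th of Gø is F.
2 letter names make it a second; at 1 semitone (a half step narrower than major) the quality is minor.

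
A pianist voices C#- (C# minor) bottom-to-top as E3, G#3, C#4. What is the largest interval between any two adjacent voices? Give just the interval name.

Adjacent intervals: E3→G#3 = major third; G#3→C#4 = perfect fourth.
The largest is G#3 to C#4, a perfect fourth (5 semitones).

perfect 4th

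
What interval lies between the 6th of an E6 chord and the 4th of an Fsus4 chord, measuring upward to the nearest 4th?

The 6th of E6 is C#; the 4th of Fsus4 is Bb.
C# up to Bb is 9 semitones, a whole step narrower than a major seventh, so the interval is diminished.

d7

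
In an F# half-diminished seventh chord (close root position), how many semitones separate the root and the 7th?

F#ø7 (F# half-diminished seventh) is spelled F#-A-C-E.
F# to E is a minor seventh: 10 semitones.

10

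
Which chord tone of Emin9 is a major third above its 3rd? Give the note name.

B

Emin9 (E minor ninth): E, G, B, D, F#.
The 3rd is G. A major third above G is B.
B is the chord's 5th.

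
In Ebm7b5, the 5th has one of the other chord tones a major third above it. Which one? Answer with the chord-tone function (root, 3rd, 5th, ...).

The chord tones of Ebm7b5 are Eb, Gb, Bbb, Db.
The 5th is Bbb. A major third above Bbb is Db.
Db is the chord's 7th.

7th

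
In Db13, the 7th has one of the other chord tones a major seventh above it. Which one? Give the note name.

Bb

Db dominant thirteenth: Db–F–Ab–Cb–Eb–Bb.
The 7th is Cb. A major seventh above Cb is Bb.
Bb is the chord's 13th.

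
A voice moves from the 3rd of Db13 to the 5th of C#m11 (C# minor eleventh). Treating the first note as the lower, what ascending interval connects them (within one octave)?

The 3rd of Db13 is F; the 5th of C#m11 (C# minor eleventh) is G#.
F up to G# is 3 semitones, a half step wider than a major second, so the interval is augmented.

augmented second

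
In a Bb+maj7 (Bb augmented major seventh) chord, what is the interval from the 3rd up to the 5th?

The chord tones of Bbmaj7#5 (Bb augmented major seventh) are Bb, D, F#, A.
So we need the interval from D up to F#.
From D to F# is 4 semitones, exactly the major third.

M3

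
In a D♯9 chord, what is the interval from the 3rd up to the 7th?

D♯9 (D♯ dominant ninth) is spelled D♯–F𝄪–A♯–C♯–E♯.
That puts F𝄪 below C♯.
F𝄪 up to C♯ is 6 semitones, a half step narrower than a perfect fifth, so the interval is diminished.

d5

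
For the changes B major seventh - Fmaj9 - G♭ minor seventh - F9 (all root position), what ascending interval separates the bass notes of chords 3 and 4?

The roots are G♭ and F.
From G♭ to F is 11 semitones, exactly the major seventh.

M7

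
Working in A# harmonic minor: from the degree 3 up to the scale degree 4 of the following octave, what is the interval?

Spelling A# harmonic minor: A# B# C# D# E# F# G##.
That puts C# below D#.
Counting 9 letters and 14 half steps from C# gives a major ninth.

major ninth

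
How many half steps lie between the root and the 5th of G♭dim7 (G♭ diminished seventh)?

6

G♭dim7 (G♭ diminished seventh): G♭, B𝄫, D𝄫, F𝄫.
G♭ to D𝄫 is a diminished fifth: 6 semitones.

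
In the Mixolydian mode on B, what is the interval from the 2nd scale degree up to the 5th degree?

perfect fourth

Spelling the Mixolydian mode on B: B C# D# E F# G# A.
The 2nd scale degree is C# and the 5th degree is F#.
C# up to F# spans 4 letter names and 5 semitones — a perfect fourth.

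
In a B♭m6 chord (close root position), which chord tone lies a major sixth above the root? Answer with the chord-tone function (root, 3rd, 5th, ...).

6th

B♭m6 is spelled B♭, D♭, F, G.
The root is B♭. A major sixth above B♭ is G.
G is the chord's 6th.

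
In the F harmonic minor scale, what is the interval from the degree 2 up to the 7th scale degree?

major 6th

The scale runs F G A♭ B♭ C D♭ E.
Degree 2 = G; degree 7 = E.
From G to E is 9 semitones, exactly the major sixth.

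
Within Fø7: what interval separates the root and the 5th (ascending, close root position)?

diminished fifth

Spelling the chord: F Ab Cb Eb.
That puts F below Cb.
From F to Cb: 6 semitones over a fifth = diminished.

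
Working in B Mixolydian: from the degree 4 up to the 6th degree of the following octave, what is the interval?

The scale runs B C# D# E F# G# A.
Degree 4 = E; 6th degree (up an octave) = G#.
From E to G# is 16 semitones, exactly the major tenth.

major tenth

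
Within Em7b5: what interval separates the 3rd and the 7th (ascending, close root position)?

E half-diminished seventh is spelled E G Bb D.
The 3rd is G and the 7th is D.
Counting 5 letters and 7 half steps from G gives a perfect fifth.

perfect fifth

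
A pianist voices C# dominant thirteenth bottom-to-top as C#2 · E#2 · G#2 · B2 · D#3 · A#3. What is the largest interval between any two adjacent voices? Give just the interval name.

Adjacent intervals: C#2→E#2 = major third; E#2→G#2 = minor third; G#2→B2 = minor third; B2→D#3 = major third; D#3→A#3 = perfect fifth.
The largest is D#3 to A#3, a perfect fifth (7 semitones).

perfect fifth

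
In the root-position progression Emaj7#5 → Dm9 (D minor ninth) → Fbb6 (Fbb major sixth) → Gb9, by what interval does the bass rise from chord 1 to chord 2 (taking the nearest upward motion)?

minor 7th

The roots are E and D.
E up to D is 10 semitones, a half step narrower than a major seventh, so the interval is minor.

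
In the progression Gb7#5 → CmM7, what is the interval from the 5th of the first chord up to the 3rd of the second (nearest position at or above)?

The 5th of Gb7#5 is D; the 3rd of CmM7 is Eb.
2 letter names make it a second; at 1 semitone (a half step narrower than major) the quality is minor.

minor second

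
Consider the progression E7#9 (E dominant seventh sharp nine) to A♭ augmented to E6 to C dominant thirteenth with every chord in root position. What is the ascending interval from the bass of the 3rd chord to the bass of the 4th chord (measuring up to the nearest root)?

The roots are E and C.
6 letter names make it a sixth; at 8 semitones (a half step narrower than major) the quality is minor.

minor 6th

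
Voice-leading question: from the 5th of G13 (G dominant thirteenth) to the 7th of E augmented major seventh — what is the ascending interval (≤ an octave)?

augmented unison

The 5th of G13 (G dominant thirteenth) is D; the 7th of E augmented major seventh is D#.
D up to D# is 1 semitone, a half step wider than a perfect unison, so the interval is augmented.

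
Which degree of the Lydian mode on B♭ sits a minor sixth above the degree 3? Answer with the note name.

The scale is B♭ C D E F G A.
The degree 3 is D; a minor sixth above that is B♭ — scale degree 1.

Bb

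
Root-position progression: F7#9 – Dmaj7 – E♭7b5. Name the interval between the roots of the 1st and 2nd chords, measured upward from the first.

The roots are F and D.
From F to D is 9 semitones, exactly the major sixth.

major sixth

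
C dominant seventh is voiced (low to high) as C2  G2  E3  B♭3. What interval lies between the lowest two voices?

Those voices are C2 and G2.
Counting 5 letters and 7 half steps from C gives a perfect fifth.

perfect 5th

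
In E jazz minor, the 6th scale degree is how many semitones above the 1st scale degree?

The scale is E F# G A B C# D#.
E up to C# is a major sixth — 9 semitones.

9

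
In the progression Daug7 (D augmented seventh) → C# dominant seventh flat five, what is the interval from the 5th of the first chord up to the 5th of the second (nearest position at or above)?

The 5th of Daug7 (D augmented seventh) is A#; the 5th of C# dominant seventh flat five is G.
A# up to G is 9 semitones, a whole step narrower than a major seventh, so the interval is diminished.

diminished seventh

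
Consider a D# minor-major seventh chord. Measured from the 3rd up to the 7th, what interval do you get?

D#m(maj7) (D# minor-major seventh) is spelled D#, F#, A#, C##.
That puts F# below C##.
From F# to C##: 8 semitones over a fifth = augmented.

augmented fifth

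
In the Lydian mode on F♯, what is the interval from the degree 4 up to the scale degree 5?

Spelling the Lydian mode on F♯: F♯ G♯ A♯ B♯ C♯ D♯ E♯.
So we need the interval from B♯ up to C♯.
2 letter names make it a second; at 1 semitone (a half step narrower than major) the quality is minor.

m2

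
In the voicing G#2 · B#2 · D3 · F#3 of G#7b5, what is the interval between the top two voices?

major third

Those voices are D3 and F#3.
D up to F# spans 3 letter names and 4 semitones — a major third.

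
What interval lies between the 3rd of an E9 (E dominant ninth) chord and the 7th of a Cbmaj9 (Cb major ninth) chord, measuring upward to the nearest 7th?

diminished third

E9 (E dominant ninth) has G# as its 3rd, and Cbmaj9 (Cb major ninth) has Bb as its 7th.
From G# to Bb: 2 semitones over a third = diminished.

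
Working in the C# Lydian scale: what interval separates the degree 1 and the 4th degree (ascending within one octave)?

C# lydian: C# D# E# F## G# A# B#.
Degree 1 = C#; 4th degree = F##.
4 letter names make it a fourth; at 6 semitones (a half step wider than perfect) the quality is augmented.

augmented fourth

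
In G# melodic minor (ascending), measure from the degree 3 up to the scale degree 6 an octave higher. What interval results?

augmented eleventh

Spelling G# melodic minor (ascending): G# A# B C# D# E# F##.
So we need the interval from B up to E#.
From B to E#: 18 semitones over an eleventh = augmented.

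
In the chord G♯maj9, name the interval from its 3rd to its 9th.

m7

The chord tones of G♯maj9 are G♯ B♯ D♯ F𝄪 A♯.
The 3rd is B♯ and the 9th is A♯.
7 letter names make it a seventh; at 10 semitones (a half step narrower than major) the quality is minor.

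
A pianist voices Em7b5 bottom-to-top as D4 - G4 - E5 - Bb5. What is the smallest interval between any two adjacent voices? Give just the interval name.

perfect fourth

Adjacent intervals: D4→G4 = perfect fourth; G4→E5 = major sixth; E5→Bb5 = diminished fifth.
The smallest is D4 to G4, a perfect fourth (5 semitones).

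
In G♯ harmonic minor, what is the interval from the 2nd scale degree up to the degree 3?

minor second

The scale runs G♯ A♯ B C♯ D♯ E F𝄪.
2nd scale degree = A♯; 3rd degree = B.
A♯ up to B is 1 semitone, a half step narrower than a major second, so the interval is minor.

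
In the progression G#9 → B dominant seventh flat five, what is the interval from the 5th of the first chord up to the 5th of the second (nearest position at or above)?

The 5th of G#9 is D#; the 5th of B dominant seventh flat five is F.
D# up to F is 2 semitones, a whole step narrower than a major third, so the interval is diminished.

diminished third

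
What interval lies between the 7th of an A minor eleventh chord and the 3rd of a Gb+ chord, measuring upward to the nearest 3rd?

A minor eleventh has G as its 7th, and Gb+ has Bb as its 3rd.
G up to Bb is 3 semitones, a half step narrower than a major third, so the interval is minor.

minor third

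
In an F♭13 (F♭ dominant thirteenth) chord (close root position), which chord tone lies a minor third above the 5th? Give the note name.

Ebb

F♭ dominant thirteenth: F♭, A♭, C♭, E𝄫, G♭, D♭.
The 5th is C♭. A minor third above C♭ is E𝄫.
E𝄫 is the chord's 7th.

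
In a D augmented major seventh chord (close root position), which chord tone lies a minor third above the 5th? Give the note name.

Dmaj7#5: D F# A# C#.
The 5th is A#. A minor third above A# is C#.
C# is the chord's 7th.

C#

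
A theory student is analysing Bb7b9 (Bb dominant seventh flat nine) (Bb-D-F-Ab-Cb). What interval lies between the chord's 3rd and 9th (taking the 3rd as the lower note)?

That puts D below Cb.
From D to Cb: 9 semitones over a seventh = diminished.

diminished seventh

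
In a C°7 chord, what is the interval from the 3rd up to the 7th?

C diminished seventh: C, E♭, G♭, B𝄫.
The 3rd is E♭ and the 7th is B𝄫.
E♭ up to B𝄫 is 6 semitones, a half step narrower than a perfect fifth, so the interval is diminished.

diminished fifth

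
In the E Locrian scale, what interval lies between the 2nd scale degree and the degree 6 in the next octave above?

perfect twelfth

Spelling the E Locrian scale: E F G A B♭ C D.
2nd scale degree = F; degree 6 (up an octave) = C.
From F to C is 19 semitones, exactly the perfect twelfth.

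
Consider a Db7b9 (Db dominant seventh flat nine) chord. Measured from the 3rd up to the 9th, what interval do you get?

diminished seventh

The chord tones of Db7b9 (Db dominant seventh flat nine) are Db, F, Ab, Cb, Ebb.
3rd = F; 9th = Ebb.
7 letter names make it a seventh; at 9 semitones (a whole step narrower than major) the quality is diminished.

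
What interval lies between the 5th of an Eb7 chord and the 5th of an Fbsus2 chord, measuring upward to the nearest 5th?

m2

Eb7 has Bb as its 5th, and Fbsus2 has Cb as its 5th.
From Bb to Cb: 1 semitone over a second = minor.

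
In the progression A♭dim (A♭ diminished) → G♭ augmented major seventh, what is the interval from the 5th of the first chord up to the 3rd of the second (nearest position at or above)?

The 5th of A♭dim (A♭ diminished) is E𝄫; the 3rd of G♭ augmented major seventh is B♭.
5 letter names make it a fifth; at 8 semitones (a half step wider than perfect) the quality is augmented.

augmented fifth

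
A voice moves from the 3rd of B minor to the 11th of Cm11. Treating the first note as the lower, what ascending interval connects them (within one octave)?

B minor has D as its 3rd, and Cm11 has F as its 11th.
From D to F: 3 semitones over a third = minor.

minor third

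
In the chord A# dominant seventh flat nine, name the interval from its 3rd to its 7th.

d5

Spelling the chord: A#-C##-E#-G#-B.
The 3rd is C## and the 7th is G#.
C## up to G# is 6 semitones, a half step narrower than a perfect fifth, so the interval is diminished.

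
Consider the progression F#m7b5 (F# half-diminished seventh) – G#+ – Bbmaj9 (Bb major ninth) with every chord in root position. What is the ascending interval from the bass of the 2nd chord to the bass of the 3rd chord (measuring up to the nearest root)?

d3

The roots are G# and Bb.
G# up to Bb is 2 semitones, a whole step narrower than a major third, so the interval is diminished.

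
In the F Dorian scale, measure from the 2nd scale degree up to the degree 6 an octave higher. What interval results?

perfect twelfth

Spelling the F Dorian scale: F G A♭ B♭ C D E♭.
The 2nd scale degree is G and the scale degree 6 (up an octave) is D.
From G to D is 19 semitones, exactly the perfect twelfth.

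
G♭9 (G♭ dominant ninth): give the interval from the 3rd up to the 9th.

minor seventh

G♭9 is spelled G♭–B♭–D♭–F♭–A♭.
3rd = B♭; 9th = A♭.
7 letter names make it a seventh; at 10 semitones (a half step narrower than major) the quality is minor.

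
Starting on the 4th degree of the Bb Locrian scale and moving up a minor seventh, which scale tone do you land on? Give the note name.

The scale is Bb Cb Db Eb Fb Gb Ab.
The 4th degree is Eb; a minor seventh above that is Db — scale degree 3.

Db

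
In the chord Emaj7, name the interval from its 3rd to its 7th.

perfect 5th

Spelling the chord: E–G#–B–D#.
So we need the interval from G# up to D#.
From G# to D# is 7 semitones, exactly the perfect fifth.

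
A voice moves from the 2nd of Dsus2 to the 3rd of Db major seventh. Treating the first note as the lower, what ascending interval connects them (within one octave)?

Dsus2 has E as its 2nd, and Db major seventh has F as its 3rd.
E up to F is 1 semitone, a half step narrower than a major second, so the interval is minor.

minor second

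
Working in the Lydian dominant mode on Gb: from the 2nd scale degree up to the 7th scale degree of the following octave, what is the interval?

Gb lydian dominant: Gb Ab Bb C Db Eb Fb.
The 2nd scale degree is Ab and the 7th scale degree (up an octave) is Fb.
From Ab to Fb: 20 semitones over a thirteenth = minor.

minor thirteenth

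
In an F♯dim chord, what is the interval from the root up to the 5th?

diminished fifth

The chord tones of F♯dim are F♯-A-C.
That puts F♯ below C.
5 letter names make it a fifth; at 6 semitones (a half step narrower than perfect) the quality is diminished.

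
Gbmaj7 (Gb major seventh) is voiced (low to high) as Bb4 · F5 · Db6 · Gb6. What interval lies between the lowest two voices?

Those voices are Bb4 and F5.
Bb up to F spans 5 letter names and 7 semitones — a perfect fifth.

P5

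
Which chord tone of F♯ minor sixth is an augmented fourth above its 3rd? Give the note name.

D#

F♯m6: F♯–A–C♯–D♯.
The 3rd is A. An augmented fourth above A is D♯.
D♯ is the chord's 6th.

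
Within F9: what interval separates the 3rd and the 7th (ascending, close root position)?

diminished fifth

The chord tones of F9 are F, A, C, E♭, G.
3rd = A; 7th = E♭.
A up to E♭ is 6 semitones, a half step narrower than a perfect fifth, so the interval is diminished.
This 3–7 tritone is the characteristic tension at the heart of the dominant sound.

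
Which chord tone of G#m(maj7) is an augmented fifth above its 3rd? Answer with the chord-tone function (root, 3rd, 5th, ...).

7th

G#m(maj7): G#–B–D#–F##.
The 3rd is B. An augmented fifth above B is F##.
F## is the chord's 7th.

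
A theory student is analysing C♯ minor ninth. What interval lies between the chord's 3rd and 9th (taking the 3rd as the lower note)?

C♯ minor ninth: C♯-E-G♯-B-D♯.
The 3rd is E and the 9th is D♯.
E up to D♯ spans 7 letter names and 11 semitones — a major seventh.

major seventh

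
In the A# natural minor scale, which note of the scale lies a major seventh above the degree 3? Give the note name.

The scale is A# B# C# D# E# F# G#.
The degree 3 is C#; a major seventh above that is B# — scale degree 2.

B#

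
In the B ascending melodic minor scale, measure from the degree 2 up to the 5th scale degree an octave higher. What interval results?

P11

B melodic minor: B C# D E F# G# A#.
That puts C# below F#.
From C# to F# is 17 semitones, exactly the perfect eleventh.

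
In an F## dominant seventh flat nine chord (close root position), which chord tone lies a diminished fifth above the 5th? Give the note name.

G#

The chord tones of F##7b9 are F##, A##, C##, E#, G#.
The 5th is C##. A diminished fifth above C## is G#.
G# is the chord's 9th.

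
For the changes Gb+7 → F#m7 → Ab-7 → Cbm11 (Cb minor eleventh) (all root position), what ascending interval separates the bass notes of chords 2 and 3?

The roots are F# and Ab.
From F# to Ab: 2 semitones over a third = diminished.

diminished 3rd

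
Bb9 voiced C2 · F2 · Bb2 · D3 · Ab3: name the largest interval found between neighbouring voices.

d5

Adjacent intervals: C2→F2 = perfect fourth; F2→Bb2 = perfect fourth; Bb2→D3 = major third; D3→Ab3 = diminished fifth.
The largest is D3 to Ab3, a diminished fifth (6 semitones).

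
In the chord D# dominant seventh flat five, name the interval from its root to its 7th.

The chord tones of D#7b5 are D#, F##, A, C#.
Root = D#; 7th = C#.
From D# to C#: 10 semitones over a seventh = minor.

minor seventh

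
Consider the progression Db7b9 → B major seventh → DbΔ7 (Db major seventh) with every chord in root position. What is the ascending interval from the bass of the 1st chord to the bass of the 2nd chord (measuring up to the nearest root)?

The roots are Db and B.
Db up to B is 10 semitones, a half step wider than a major sixth, so the interval is augmented.

augmented sixth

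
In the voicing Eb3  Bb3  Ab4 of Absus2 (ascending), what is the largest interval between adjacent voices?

minor 7th

Adjacent intervals: Eb3→Bb3 = perfect fifth; Bb3→Ab4 = minor seventh.
The largest is Bb3 to Ab4, a minor seventh (10 semitones).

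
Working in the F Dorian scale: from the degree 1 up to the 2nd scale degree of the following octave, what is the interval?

F dorian: F G A♭ B♭ C D E♭.
Degree 1 = F; degree 2 (up an octave) = G.
F up to G spans 9 letter names and 14 semitones — a major ninth.

major ninth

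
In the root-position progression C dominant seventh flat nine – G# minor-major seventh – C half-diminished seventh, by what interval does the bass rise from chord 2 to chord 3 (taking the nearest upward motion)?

diminished 4th

The roots are G# and C.
4 letter names make it a fourth; at 4 semitones (a half step narrower than perfect) the quality is diminished.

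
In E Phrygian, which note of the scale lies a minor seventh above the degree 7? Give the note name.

C

The scale is E F G A B C D.
The degree 7 is D; a minor seventh above that is C — scale degree 6.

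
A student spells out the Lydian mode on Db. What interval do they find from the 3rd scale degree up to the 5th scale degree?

Spelling the Lydian mode on Db: Db Eb F G Ab Bb C.
3rd scale degree = F; 5th scale degree = Ab.
3 letter names make it a third; at 3 semitones (a half step narrower than major) the quality is minor.

minor third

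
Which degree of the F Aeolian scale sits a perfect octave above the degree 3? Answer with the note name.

The scale is F G A♭ B♭ C D♭ E♭.
The degree 3 is A♭; a perfect octave above that is A♭ — scale degree 3.

Ab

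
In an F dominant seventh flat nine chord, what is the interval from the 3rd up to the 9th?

The chord tones of F7b9 (F dominant seventh flat nine) are F A C Eb Gb.
That puts A below Gb.
From A to Gb: 9 semitones over a seventh = diminished.

d7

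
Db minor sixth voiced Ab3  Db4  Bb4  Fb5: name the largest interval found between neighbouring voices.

Adjacent intervals: Ab3→Db4 = perfect fourth; Db4→Bb4 = major sixth; Bb4→Fb5 = diminished fifth.
The largest is Db4 to Bb4, a major sixth (9 semitones).

major 6th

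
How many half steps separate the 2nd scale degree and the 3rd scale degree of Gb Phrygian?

The scale is Gb Abb Bbb Cb Db Ebb Fb.
Abb up to Bbb is a major second — 2 semitones.

2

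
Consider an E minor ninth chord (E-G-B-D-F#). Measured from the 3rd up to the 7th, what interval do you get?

So we need the interval from G up to D.
Counting 5 letters and 7 half steps from G gives a perfect fifth.

perfect fifth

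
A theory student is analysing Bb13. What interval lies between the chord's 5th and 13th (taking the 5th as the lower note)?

major ninth

Bb dominant thirteenth: Bb D F Ab C G.
5th = F; 13th = G.
F up to G spans 9 letter names and 14 semitones — a major ninth.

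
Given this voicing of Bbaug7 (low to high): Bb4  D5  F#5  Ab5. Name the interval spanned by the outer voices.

The outer voices are Bb4 and Ab5.
7 letter names make it a seventh; at 10 semitones (a half step narrower than major) the quality is minor.

m7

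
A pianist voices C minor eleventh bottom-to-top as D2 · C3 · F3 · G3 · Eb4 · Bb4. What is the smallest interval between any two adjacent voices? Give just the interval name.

major second

Adjacent intervals: D2→C3 = minor seventh; C3→F3 = perfect fourth; F3→G3 = major second; G3→Eb4 = minor sixth; Eb4→Bb4 = perfect fifth.
The smallest is F3 to G3, a major second (2 semitones).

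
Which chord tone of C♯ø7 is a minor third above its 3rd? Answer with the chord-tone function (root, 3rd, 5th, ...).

The chord tones of C♯ø7 are C♯-E-G-B.
The 3rd is E. A minor third above E is G.
G is the chord's 5th.

5th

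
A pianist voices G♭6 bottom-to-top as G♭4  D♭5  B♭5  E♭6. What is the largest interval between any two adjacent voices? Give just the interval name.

Adjacent intervals: G♭4→D♭5 = perfect fifth; D♭5→B♭5 = major sixth; B♭5→E♭6 = perfect fourth.
The largest is D♭5 to B♭5, a major sixth (9 semitones).

major sixth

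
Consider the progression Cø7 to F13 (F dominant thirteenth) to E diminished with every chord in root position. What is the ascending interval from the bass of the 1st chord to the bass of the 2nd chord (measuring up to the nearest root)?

P4

The roots are C and F.
Counting 4 letters and 5 half steps from C gives a perfect fourth.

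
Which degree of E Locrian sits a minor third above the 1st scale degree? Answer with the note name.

G

The scale is E F G A Bb C D.
The 1st scale degree is E; a minor third above that is G — scale degree 3.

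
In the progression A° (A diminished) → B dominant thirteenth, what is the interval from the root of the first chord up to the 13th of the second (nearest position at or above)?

major seventh

A° (A diminished) has A as its root, and B dominant thirteenth has G# as its 13th.
Counting 7 letters and 11 half steps from A gives a major seventh.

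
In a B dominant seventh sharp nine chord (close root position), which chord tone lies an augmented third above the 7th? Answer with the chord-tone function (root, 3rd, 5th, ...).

9th

The chord tones of B7#9 (B dominant seventh sharp nine) are B-D#-F#-A-C##.
The 7th is A. An augmented third above A is C##.
C## is the chord's 9th.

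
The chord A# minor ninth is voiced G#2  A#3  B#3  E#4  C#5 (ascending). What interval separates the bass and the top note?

perfect 18th

The outer voices are G#2 and C#5.
G# up to C# spans 18 letter names and 29 semitones — a perfect 18th.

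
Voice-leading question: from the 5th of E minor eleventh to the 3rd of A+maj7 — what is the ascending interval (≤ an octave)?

major 2nd

The 5th of E minor eleventh is B; the 3rd of A+maj7 is C#.
From B to C# is 2 semitones, exactly the major second.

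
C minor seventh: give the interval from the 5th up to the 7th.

C-7 (C minor seventh): C–E♭–G–B♭.
5th = G; 7th = B♭.
From G to B♭: 3 semitones over a third = minor.

minor 3rd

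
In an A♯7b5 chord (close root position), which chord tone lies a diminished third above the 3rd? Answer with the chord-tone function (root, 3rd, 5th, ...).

5th

Spelling the chord: A♯, C𝄪, E, G♯.
The 3rd is C𝄪. A diminished third above C𝄪 is E.
E is the chord's 5th.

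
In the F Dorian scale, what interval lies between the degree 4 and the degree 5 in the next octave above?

major ninth

The scale runs F G Ab Bb C D Eb.
That puts Bb below C.
Bb up to C spans 9 letter names and 14 semitones — a major ninth.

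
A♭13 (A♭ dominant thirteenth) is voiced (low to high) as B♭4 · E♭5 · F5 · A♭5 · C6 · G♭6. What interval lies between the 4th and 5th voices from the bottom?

Those voices are A♭5 and C6.
Counting 3 letters and 4 half steps from A♭ gives a major third.

major 3rd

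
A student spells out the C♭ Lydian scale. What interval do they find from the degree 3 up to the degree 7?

perfect 5th

C♭ lydian: C♭ D♭ E♭ F G♭ A♭ B♭.
Degree 3 = E♭; 7th degree = B♭.
E♭ up to B♭ spans 5 letter names and 7 semitones — a perfect fifth.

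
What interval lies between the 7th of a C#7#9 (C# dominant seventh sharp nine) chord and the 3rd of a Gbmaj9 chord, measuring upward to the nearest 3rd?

diminished octave

The 7th of C#7#9 (C# dominant seventh sharp nine) is B; the 3rd of Gbmaj9 is Bb.
8 letter names make it an octave; at 11 semitones (a half step narrower than perfect) the quality is diminished.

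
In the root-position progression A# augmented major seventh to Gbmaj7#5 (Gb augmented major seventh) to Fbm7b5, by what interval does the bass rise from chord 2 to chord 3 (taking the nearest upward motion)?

The roots are Gb and Fb.
Gb up to Fb is 10 semitones, a half step narrower than a major seventh, so the interval is minor.

minor seventh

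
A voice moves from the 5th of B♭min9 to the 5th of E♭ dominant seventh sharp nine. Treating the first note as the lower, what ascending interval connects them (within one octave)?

The 5th of B♭min9 is F; the 5th of E♭ dominant seventh sharp nine is B♭.
Counting 4 letters and 5 half steps from F gives a perfect fourth.

P4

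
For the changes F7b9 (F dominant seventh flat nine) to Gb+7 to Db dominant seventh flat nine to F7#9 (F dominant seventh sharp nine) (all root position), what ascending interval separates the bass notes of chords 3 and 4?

M3

The roots are Db and F.
Counting 3 letters and 4 half steps from Db gives a major third.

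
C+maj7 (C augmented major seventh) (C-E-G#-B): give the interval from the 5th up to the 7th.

minor 3rd

The 5th is G# and the 7th is B.
From G# to B: 3 semitones over a third = minor.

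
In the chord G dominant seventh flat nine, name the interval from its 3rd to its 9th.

d7

G7b9 is spelled G B D F Ab.
That puts B below Ab.
7 letter names make it a seventh; at 9 semitones (a whole step narrower than major) the quality is diminished.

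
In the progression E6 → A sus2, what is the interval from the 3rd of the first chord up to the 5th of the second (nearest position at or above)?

The 3rd of E6 is G#; the 5th of A sus2 is E.
From G# to E: 8 semitones over a sixth = minor.

minor sixth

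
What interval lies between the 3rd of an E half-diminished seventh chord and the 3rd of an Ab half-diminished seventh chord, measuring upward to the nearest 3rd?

diminished fourth

E half-diminished seventh has G as its 3rd, and Ab half-diminished seventh has Cb as its 3rd.
G up to Cb is 4 semitones, a half step narrower than a perfect fourth, so the interval is diminished.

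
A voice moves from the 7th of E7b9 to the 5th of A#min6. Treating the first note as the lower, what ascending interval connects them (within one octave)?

augmented second

E7b9 has D as its 7th, and A#min6 has E# as its 5th.
From D to E#: 3 semitones over a second = augmented.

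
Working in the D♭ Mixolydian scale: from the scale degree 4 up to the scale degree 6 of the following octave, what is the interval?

Spelling the D♭ Mixolydian scale: D♭ E♭ F G♭ A♭ B♭ C♭.
So we need the interval from G♭ up to B♭.
G♭ up to B♭ spans 10 letter names and 16 semitones — a major tenth.

M10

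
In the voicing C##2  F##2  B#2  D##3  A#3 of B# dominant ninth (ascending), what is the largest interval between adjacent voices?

Adjacent intervals: C##2→F##2 = perfect fourth; F##2→B#2 = perfect fourth; B#2→D##3 = major third; D##3→A#3 = diminished fifth.
The largest is D##3 to A#3, a diminished fifth (6 semitones).

diminished fifth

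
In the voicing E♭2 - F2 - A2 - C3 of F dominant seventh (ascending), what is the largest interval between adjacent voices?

Adjacent intervals: E♭2→F2 = major second; F2→A2 = major third; A2→C3 = minor third.
The largest is F2 to A2, a major third (4 semitones).

major 3rd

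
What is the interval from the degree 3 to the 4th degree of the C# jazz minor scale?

major second

Spelling the C# jazz minor scale: C# D# E F# G# A# B#.
So we need the interval from E up to F#.
E up to F# spans 2 letter names and 2 semitones — a major second.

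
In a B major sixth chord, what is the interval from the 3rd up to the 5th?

B major sixth: B D# F# G#.
So we need the interval from D# up to F#.
D# up to F# is 3 semitones, a half step narrower than a major third, so the interval is minor.

minor 3rd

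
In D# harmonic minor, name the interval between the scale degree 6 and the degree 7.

augmented second

D# harmonic minor: D# E# F# G# A# B C##.
Scale degree 6 = B; degree 7 = C##.
2 letter names make it a second; at 3 semitones (a half step wider than major) the quality is augmented.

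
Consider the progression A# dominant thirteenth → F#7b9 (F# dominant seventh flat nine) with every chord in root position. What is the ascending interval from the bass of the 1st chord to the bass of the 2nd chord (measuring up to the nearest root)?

minor sixth

The roots are A# and F#.
A# up to F# is 8 semitones, a half step narrower than a major sixth, so the interval is minor.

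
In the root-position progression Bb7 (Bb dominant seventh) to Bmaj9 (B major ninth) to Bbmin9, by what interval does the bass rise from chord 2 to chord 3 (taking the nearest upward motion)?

The roots are B and Bb.
8 letter names make it an octave; at 11 semitones (a half step narrower than perfect) the quality is diminished.

d8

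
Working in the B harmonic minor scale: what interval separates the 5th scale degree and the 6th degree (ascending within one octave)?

minor second

Spelling the B harmonic minor scale: B C# D E F# G A#.
5th scale degree = F#; 6th scale degree = G.
2 letter names make it a second; at 1 semitone (a half step narrower than major) the quality is minor.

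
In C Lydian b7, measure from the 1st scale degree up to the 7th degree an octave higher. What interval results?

Spelling C Lydian b7: C D E F# G A Bb.
So we need the interval from C up to Bb.
14 letter names make it a fourteenth; at 22 semitones (a half step narrower than major) the quality is minor.

minor fourteenth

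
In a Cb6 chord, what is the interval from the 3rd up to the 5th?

minor third

Spelling the chord: Cb Eb Gb Ab.
That puts Eb below Gb.
3 letter names make it a third; at 3 semitones (a half step narrower than major) the quality is minor.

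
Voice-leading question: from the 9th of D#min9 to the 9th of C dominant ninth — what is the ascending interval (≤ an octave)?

D#min9 has E# as its 9th, and C dominant ninth has D as its 9th.
7 letter names make it a seventh; at 9 semitones (a whole step narrower than major) the quality is diminished.

diminished seventh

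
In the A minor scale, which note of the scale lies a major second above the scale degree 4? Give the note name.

E

The scale is A B C D E F G.
The scale degree 4 is D; a major second above that is E — scale degree 5.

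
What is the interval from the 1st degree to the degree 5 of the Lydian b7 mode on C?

Spelling the Lydian b7 mode on C: C D E F♯ G A B♭.
That puts C below G.
Counting 5 letters and 7 half steps from C gives a perfect fifth.

P5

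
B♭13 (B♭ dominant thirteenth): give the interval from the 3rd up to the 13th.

perfect eleventh

B♭13 is spelled B♭ D F A♭ C G.
So we need the interval from D up to G.
Counting 11 letters and 17 half steps from D gives a perfect eleventh.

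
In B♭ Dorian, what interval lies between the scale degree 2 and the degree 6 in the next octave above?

B♭ dorian: B♭ C D♭ E♭ F G A♭.
The scale degree 2 is C and the 6th degree (up an octave) is G.
From C to G is 19 semitones, exactly the perfect twelfth.

perfect 12th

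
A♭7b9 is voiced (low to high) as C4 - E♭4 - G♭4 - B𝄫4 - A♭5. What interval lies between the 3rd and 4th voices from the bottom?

Those voices are G♭4 and B𝄫4.
G♭ up to B𝄫 is 3 semitones, a half step narrower than a major third, so the interval is minor.

minor 3rd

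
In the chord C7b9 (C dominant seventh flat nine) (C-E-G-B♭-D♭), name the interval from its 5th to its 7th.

m3

The 5th is G and the 7th is B♭.
3 letter names make it a third; at 3 semitones (a half step narrower than major) the quality is minor.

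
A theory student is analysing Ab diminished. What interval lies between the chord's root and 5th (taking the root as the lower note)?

diminished 5th

Abdim is spelled Ab-Cb-Ebb.
That puts Ab below Ebb.
5 letter names make it a fifth; at 6 semitones (a half step narrower than perfect) the quality is diminished.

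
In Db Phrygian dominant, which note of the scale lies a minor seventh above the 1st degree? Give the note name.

Cb

The scale is Db Ebb F Gb Ab Bbb Cb.
The 1st degree is Db; a minor seventh above that is Cb — scale degree 7.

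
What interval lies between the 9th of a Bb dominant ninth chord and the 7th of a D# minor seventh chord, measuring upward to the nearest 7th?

augmented unison

Bb dominant ninth has C as its 9th, and D# minor seventh has C# as its 7th.
C up to C# is 1 semitone, a half step wider than a perfect unison, so the interval is augmented.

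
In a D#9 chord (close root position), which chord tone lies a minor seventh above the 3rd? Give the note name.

E#

The chord tones of D#9 are D#-F##-A#-C#-E#.
The 3rd is F##. A minor seventh above F## is E#.
E# is the chord's 9th.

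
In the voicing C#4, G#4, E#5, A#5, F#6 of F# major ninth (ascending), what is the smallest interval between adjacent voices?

Adjacent intervals: C#4→G#4 = perfect fifth; G#4→E#5 = major sixth; E#5→A#5 = perfect fourth; A#5→F#6 = minor sixth.
The smallest is E#5 to A#5, a perfect fourth (5 semitones).

P4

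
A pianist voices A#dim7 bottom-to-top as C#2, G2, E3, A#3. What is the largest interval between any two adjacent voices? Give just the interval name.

Adjacent intervals: C#2→G2 = diminished fifth; G2→E3 = major sixth; E3→A#3 = augmented fourth.
The largest is G2 to E3, a major sixth (9 semitones).

major 6th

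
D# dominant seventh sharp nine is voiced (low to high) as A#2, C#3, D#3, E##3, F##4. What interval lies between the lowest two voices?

Those voices are A#2 and C#3.
From A# to C#: 3 semitones over a third = minor.

minor 3rd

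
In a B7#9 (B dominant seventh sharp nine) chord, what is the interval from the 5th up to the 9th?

augmented 5th

Spelling the chord: B-D#-F#-A-C##.
So we need the interval from F# up to C##.
5 letter names make it a fifth; at 8 semitones (a half step wider than perfect) the quality is augmented.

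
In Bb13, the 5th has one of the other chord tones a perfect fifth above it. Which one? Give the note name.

Bb13 (Bb dominant thirteenth) is spelled Bb, D, F, Ab, C, G.
The 5th is F. A perfect fifth above F is C.
C is the chord's 9th.

C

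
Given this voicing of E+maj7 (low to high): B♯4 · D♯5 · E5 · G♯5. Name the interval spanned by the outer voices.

The outer voices are B♯4 and G♯5.
B♯ up to G♯ is 8 semitones, a half step narrower than a major sixth, so the interval is minor.

m6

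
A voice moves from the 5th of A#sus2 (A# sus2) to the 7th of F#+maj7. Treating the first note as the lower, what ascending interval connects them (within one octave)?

The 5th of A#sus2 (A# sus2) is E#; the 7th of F#+maj7 is E#.
Counting 1 letters and 0 half steps from E# gives a perfect unison.

perfect unison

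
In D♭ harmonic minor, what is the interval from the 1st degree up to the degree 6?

minor 6th

The scale runs D♭ E♭ F♭ G♭ A♭ B𝄫 C.
The 1st degree is D♭ and the scale degree 6 is B𝄫.
6 letter names make it a sixth; at 8 semitones (a half step narrower than major) the quality is minor.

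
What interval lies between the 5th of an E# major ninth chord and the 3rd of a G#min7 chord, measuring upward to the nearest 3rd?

diminished 8th

E# major ninth has B# as its 5th, and G#min7 has B as its 3rd.
B# up to B is 11 semitones, a half step narrower than a perfect octave, so the interval is diminished.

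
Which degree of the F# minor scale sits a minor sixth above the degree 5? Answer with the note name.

A

The scale is F# G# A B C# D E.
The degree 5 is C#; a minor sixth above that is A — scale degree 3.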